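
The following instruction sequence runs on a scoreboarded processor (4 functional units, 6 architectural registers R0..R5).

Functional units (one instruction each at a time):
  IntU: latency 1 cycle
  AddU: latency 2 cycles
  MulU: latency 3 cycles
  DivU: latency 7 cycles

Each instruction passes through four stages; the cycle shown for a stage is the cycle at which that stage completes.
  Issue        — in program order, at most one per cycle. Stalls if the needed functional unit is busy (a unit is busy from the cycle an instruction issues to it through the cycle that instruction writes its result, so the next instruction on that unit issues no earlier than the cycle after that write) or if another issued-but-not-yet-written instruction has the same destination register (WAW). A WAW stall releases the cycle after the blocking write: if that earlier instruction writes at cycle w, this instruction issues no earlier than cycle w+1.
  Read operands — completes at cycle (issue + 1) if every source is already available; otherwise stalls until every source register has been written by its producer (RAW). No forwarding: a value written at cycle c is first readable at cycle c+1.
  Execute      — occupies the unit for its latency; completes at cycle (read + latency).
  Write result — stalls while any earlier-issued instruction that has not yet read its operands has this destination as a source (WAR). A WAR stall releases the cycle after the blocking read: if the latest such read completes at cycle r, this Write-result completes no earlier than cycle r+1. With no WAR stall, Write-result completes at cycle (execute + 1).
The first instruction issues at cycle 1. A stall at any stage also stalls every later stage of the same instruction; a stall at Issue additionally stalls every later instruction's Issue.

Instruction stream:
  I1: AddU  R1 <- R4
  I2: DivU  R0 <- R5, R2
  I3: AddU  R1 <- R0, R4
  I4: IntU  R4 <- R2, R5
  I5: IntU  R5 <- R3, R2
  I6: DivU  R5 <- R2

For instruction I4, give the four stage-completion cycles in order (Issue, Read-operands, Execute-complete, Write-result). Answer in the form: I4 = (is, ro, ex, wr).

[I1] 1/2/4/5
[I2] 2/3/10/11
[I3] 6/12/14/15  (struct: AddU busy until I1 writes@5; RAW R0: wait I2 write@11)
[I4] 7/8/9/13  (WAR R4: wait I3 read@12)
[I5] 14/15/16/17  (struct: IntU busy until I4 writes@13)
[I6] 18/19/26/27  (WAW R5: wait I5 write@17)

I4 = (7, 8, 9, 13)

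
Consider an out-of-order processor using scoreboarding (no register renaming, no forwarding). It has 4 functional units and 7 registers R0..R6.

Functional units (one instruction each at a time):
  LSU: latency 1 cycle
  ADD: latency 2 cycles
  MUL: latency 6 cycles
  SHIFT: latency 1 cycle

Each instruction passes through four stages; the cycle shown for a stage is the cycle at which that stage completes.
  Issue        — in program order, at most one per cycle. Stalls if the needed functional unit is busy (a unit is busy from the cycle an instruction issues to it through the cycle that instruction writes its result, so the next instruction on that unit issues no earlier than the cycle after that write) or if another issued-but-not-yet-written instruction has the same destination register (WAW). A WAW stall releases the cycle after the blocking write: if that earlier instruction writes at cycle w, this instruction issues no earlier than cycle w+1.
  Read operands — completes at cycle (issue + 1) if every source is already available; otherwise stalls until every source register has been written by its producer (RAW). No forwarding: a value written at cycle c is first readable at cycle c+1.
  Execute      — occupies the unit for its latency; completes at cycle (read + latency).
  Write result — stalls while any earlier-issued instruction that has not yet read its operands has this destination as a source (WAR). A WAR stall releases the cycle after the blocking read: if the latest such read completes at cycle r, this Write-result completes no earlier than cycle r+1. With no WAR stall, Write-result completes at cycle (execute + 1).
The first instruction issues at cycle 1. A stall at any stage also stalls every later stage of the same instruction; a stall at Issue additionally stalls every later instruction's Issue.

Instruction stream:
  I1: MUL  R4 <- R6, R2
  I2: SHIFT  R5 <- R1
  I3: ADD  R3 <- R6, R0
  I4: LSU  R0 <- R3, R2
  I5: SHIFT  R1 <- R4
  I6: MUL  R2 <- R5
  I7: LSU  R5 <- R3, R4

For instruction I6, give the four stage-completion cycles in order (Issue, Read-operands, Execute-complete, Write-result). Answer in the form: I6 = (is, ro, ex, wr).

[I1] 1/2/8/9
[I2] 2/3/4/5
[I3] 3/4/6/7
[I4] 4/8/9/10  (RAW R3: wait I3 write@7)
[I5] 6/10/11/12  (struct: SHIFT busy until I2 writes@5; RAW R4: wait I1 write@9)
[I6] 10/11/17/18  (struct: MUL busy until I1 writes@9)
[I7] 11/12/13/14

I6 = (10, 11, 17, 18)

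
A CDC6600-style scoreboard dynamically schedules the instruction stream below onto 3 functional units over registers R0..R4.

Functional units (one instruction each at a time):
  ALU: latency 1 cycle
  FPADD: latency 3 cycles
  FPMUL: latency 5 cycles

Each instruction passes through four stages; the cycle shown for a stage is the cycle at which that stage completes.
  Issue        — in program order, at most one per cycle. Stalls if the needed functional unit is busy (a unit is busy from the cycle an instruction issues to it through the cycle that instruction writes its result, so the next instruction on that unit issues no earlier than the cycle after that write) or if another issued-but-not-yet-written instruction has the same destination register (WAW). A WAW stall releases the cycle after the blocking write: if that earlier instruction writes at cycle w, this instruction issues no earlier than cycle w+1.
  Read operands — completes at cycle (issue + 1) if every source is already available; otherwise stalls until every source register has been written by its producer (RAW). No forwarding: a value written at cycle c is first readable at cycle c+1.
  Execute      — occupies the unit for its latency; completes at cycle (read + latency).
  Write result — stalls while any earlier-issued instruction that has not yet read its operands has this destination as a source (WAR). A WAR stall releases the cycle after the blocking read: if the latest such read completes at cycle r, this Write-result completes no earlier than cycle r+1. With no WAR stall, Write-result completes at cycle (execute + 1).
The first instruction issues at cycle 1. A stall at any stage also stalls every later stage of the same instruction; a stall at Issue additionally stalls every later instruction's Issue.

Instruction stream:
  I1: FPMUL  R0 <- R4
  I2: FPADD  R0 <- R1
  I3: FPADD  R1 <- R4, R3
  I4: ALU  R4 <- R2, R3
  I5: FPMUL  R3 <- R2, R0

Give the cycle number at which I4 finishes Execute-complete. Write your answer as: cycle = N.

cycle = 18

cycle 1: issue I1 (FPMUL)
cycle 2: I1 read-ops
cycle 7: I1 finished on FPMUL
cycle 8: I1→R0
cycle 9: issue I2 (FPADD)
cycle 10: I2 read-ops
cycle 13: I2 finished on FPADD
cycle 14: I2→R0
cycle 15: issue I3 (FPADD)
cycle 16: I3 read-ops; issue I4 (ALU)
cycle 17: I4 read-ops; issue I5 (FPMUL)
cycle 18: I4 finished on ALU; I5 read-ops
cycle 19: I3 finished on FPADD; I4→R4
cycle 20: I3→R1
cycle 23: I5 finished on FPMUL
cycle 24: I5→R3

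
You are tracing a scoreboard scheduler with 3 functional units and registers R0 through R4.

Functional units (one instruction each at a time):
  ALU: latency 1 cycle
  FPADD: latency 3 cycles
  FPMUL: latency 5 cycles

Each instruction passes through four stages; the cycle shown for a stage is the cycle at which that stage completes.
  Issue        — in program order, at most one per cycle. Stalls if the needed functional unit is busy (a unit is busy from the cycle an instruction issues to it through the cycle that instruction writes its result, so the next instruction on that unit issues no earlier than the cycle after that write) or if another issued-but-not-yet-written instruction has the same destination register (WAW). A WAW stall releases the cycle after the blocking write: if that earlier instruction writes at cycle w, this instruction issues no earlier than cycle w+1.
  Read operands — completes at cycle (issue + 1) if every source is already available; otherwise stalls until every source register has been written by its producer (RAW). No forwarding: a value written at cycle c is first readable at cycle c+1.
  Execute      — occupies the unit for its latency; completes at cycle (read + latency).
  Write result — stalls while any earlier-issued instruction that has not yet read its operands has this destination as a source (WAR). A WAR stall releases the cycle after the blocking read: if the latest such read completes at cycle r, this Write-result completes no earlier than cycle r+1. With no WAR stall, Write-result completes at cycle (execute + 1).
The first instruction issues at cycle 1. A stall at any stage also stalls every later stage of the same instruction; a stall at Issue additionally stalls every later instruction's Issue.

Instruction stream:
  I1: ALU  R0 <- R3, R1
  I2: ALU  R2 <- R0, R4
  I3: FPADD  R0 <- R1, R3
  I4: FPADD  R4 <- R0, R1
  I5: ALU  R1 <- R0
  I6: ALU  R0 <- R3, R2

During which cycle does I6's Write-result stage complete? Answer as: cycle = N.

I1: IS=1 RO=2 EX=3 WR=4
I2: IS=5 RO=6 EX=7 WR=8  [struct: ALU busy until I1 writes@4]
I3: IS=6 RO=7 EX=10 WR=11
I4: IS=12 RO=13 EX=16 WR=17  [struct: FPADD busy until I3 writes@11]
I5: IS=13 RO=14 EX=15 WR=16
I6: IS=17 RO=18 EX=19 WR=20  [struct: ALU busy until I5 writes@16]

cycle = 20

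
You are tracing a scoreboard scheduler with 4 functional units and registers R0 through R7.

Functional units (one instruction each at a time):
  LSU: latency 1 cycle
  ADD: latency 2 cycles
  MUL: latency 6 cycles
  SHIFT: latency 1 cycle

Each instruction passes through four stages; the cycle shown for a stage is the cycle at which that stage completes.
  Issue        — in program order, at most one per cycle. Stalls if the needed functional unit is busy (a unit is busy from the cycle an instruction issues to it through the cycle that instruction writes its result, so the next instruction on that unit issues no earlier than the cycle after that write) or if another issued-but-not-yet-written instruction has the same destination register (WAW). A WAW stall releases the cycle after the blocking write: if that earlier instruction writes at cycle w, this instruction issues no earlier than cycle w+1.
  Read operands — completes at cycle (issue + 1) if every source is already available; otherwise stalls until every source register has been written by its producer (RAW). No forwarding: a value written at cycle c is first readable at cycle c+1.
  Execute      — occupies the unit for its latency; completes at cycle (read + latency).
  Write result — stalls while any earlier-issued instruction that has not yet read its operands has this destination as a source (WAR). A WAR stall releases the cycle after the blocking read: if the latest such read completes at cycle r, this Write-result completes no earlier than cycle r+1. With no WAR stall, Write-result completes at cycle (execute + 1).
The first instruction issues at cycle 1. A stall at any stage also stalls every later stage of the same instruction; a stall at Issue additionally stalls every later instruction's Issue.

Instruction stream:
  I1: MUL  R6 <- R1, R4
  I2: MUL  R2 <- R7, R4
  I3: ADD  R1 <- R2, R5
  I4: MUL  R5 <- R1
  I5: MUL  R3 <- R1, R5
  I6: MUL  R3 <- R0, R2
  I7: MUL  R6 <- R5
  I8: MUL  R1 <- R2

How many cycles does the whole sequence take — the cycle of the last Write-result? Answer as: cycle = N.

cycle = 66

  I1 | 1 | 2 | 8 | 9
  I2 | 10 | 11 | 17 | 18   struct: MUL busy until I1 writes@9
  I3 | 11 | 19 | 21 | 22   RAW R2: wait I2 write@18
  I4 | 19 | 23 | 29 | 30   struct: MUL busy until I2 writes@18 · RAW R1: wait I3 write@22
  I5 | 31 | 32 | 38 | 39   struct: MUL busy until I4 writes@30
  I6 | 40 | 41 | 47 | 48   struct: MUL busy until I5 writes@39
  I7 | 49 | 50 | 56 | 57   struct: MUL busy until I6 writes@48
  I8 | 58 | 59 | 65 | 66   struct: MUL busy until I7 writes@57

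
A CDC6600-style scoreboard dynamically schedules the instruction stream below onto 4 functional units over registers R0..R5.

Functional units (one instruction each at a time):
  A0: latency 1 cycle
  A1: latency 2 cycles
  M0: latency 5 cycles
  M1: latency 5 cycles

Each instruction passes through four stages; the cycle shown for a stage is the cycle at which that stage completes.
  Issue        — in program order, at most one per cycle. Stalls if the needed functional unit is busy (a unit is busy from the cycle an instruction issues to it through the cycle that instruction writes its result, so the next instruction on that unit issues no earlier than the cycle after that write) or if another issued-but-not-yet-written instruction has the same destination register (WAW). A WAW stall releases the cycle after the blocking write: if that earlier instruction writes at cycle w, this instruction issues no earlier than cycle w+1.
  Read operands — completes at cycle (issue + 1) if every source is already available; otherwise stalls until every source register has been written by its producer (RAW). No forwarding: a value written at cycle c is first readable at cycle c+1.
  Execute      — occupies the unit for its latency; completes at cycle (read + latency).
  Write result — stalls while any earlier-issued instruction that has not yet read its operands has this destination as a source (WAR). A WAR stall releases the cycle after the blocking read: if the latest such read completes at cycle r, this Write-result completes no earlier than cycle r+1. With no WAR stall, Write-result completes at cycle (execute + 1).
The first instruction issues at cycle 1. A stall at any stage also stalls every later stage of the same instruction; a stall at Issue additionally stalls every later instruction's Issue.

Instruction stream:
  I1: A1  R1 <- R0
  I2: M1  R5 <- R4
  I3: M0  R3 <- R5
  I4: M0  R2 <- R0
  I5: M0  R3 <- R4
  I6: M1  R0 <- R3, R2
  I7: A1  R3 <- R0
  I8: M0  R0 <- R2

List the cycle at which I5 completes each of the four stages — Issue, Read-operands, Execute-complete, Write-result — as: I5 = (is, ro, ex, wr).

I5 = (25, 26, 31, 32)

t=1  issue I1 (A1)
t=2  I1 read-ops; issue I2 (M1)
t=3  I2 read-ops; issue I3 (M0)
t=4  I1 finished on A1
t=5  I1→R1
t=8  I2 finished on M1
t=9  I2→R5
t=10  I3 read-ops
t=15  I3 finished on M0
t=16  I3→R3
t=17  issue I4 (M0)
t=18  I4 read-ops
t=23  I4 finished on M0
t=24  I4→R2
t=25  issue I5 (M0)
t=26  I5 read-ops; issue I6 (M1)
t=31  I5 finished on M0
t=32  I5→R3
t=33  I6 read-ops; issue I7 (A1)
t=38  I6 finished on M1
t=39  I6→R0
t=40  I7 read-ops; issue I8 (M0)
t=41  I8 read-ops
t=42  I7 finished on A1
t=43  I7→R3
t=46  I8 finished on M0
t=47  I8→R0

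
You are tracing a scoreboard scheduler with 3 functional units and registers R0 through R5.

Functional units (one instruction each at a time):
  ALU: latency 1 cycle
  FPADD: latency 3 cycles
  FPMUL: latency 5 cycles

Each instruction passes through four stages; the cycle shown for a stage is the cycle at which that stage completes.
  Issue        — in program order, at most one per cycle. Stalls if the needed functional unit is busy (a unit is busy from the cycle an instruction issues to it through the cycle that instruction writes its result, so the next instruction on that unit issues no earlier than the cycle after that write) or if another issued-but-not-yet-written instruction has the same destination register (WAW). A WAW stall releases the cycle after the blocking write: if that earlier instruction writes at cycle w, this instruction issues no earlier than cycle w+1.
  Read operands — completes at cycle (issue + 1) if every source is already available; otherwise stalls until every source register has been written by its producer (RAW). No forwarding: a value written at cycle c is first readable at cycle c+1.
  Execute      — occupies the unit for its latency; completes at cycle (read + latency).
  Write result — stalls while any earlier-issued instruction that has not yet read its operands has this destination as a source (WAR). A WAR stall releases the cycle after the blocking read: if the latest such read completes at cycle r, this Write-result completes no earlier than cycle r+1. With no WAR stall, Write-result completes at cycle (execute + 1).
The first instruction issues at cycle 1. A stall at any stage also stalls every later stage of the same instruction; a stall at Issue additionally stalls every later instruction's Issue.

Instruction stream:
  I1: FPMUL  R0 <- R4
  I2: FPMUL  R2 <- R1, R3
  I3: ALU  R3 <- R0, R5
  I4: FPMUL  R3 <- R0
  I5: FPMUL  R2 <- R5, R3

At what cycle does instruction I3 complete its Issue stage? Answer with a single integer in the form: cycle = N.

  I1 | 1 | 2 | 7 | 8
  I2 | 9 | 10 | 15 | 16   struct: FPMUL busy until I1 writes@8
  I3 | 10 | 11 | 12 | 13
  I4 | 17 | 18 | 23 | 24   struct: FPMUL busy until I2 writes@16
  I5 | 25 | 26 | 31 | 32   struct: FPMUL busy until I4 writes@24

cycle = 10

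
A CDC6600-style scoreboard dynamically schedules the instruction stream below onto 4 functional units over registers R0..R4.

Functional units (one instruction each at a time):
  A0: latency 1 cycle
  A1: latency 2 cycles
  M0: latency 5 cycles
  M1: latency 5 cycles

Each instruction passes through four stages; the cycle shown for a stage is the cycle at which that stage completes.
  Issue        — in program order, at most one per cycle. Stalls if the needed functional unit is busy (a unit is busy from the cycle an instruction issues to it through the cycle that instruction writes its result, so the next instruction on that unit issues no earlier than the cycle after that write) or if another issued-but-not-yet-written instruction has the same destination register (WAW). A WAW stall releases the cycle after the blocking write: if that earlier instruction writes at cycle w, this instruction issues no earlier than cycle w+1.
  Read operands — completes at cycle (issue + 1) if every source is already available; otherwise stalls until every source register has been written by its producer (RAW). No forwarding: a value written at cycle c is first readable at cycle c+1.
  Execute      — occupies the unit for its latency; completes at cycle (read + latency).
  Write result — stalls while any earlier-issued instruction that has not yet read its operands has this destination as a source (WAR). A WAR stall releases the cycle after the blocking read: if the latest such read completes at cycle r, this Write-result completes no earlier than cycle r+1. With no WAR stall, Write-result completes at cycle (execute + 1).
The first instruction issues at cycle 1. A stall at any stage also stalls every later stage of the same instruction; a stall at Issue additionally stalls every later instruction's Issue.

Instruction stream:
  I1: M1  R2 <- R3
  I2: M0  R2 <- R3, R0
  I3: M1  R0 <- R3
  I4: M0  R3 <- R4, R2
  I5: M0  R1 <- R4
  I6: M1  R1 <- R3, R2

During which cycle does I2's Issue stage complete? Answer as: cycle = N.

[I1] 1/2/7/8
[I2] 9/10/15/16  (WAW R2: wait I1 write@8)
[I3] 10/11/16/17
[I4] 17/18/23/24  (struct: M0 busy until I2 writes@16)
[I5] 25/26/31/32  (struct: M0 busy until I4 writes@24)
[I6] 33/34/39/40  (WAW R1: wait I5 write@32)

cycle = 9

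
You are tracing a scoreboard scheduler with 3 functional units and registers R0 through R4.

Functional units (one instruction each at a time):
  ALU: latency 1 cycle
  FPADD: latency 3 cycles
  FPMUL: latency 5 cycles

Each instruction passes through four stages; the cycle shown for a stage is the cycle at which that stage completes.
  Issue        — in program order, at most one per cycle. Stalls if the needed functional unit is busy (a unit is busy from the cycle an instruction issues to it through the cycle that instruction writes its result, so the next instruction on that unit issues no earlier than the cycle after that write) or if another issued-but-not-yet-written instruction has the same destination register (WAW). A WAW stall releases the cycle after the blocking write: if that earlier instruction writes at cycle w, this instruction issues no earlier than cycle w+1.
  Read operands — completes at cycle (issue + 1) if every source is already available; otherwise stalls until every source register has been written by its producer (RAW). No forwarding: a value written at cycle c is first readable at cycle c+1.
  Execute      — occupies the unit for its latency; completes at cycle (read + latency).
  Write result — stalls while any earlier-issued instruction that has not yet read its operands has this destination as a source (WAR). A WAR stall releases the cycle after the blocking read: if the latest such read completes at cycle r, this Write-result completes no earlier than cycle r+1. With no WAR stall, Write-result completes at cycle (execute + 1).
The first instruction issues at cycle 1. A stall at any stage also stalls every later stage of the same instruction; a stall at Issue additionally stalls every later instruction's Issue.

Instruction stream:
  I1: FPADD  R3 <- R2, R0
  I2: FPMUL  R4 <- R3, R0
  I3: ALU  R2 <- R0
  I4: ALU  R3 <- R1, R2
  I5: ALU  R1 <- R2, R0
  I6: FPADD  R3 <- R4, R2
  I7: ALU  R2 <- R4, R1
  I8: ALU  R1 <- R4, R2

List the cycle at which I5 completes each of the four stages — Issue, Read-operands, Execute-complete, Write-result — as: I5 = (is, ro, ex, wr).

t=1  I1→FPADD
t=2  I1 RO, I2→FPMUL
t=3  I3→ALU
t=4  I3 RO
t=5  I1 EX, I3 EX
t=6  I1 WR R3, I3 WR R2
t=7  I2 RO, I4→ALU
t=8  I4 RO
t=9  I4 EX
t=10  I4 WR R3
t=11  I5→ALU
t=12  I2 EX, I5 RO, I6→FPADD
t=13  I2 WR R4, I5 EX
t=14  I5 WR R1, I6 RO
t=15  I7→ALU
t=16  I7 RO
t=17  I6 EX, I7 EX
t=18  I6 WR R3, I7 WR R2
t=19  I8→ALU
t=20  I8 RO
t=21  I8 EX
t=22  I8 WR R1

I5 = (11, 12, 13, 14)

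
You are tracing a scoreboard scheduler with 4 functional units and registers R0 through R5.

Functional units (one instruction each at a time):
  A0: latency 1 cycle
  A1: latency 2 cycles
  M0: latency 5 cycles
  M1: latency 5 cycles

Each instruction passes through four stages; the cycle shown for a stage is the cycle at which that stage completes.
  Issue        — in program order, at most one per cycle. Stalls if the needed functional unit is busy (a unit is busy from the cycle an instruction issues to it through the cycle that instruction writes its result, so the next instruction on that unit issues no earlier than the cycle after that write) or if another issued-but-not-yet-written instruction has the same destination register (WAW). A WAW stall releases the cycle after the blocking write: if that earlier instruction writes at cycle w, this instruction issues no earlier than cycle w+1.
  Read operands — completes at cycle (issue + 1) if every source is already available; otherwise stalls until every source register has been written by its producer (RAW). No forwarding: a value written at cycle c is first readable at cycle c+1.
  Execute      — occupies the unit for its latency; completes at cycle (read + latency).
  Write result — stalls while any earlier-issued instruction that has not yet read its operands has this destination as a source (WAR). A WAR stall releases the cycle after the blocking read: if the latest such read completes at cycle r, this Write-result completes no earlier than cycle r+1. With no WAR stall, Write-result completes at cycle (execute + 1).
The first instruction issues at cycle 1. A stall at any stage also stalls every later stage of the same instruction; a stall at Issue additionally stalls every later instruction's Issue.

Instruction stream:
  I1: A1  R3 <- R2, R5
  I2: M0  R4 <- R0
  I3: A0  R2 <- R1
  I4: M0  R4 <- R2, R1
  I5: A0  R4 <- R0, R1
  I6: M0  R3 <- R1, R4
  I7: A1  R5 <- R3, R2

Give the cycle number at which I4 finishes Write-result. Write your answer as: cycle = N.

I1  is:1  ro:2  ex:4  wr:5
I2  is:2  ro:3  ex:8  wr:9
I3  is:3  ro:4  ex:5  wr:6
I4  is:10  ro:11  ex:16  wr:17  — struct: M0 busy until I2 writes@9
I5  is:18  ro:19  ex:20  wr:21  — WAW R4: wait I4 write@17
I6  is:19  ro:22  ex:27  wr:28  — RAW R4: wait I5 write@21
I7  is:20  ro:29  ex:31  wr:32  — RAW R3: wait I6 write@28

cycle = 17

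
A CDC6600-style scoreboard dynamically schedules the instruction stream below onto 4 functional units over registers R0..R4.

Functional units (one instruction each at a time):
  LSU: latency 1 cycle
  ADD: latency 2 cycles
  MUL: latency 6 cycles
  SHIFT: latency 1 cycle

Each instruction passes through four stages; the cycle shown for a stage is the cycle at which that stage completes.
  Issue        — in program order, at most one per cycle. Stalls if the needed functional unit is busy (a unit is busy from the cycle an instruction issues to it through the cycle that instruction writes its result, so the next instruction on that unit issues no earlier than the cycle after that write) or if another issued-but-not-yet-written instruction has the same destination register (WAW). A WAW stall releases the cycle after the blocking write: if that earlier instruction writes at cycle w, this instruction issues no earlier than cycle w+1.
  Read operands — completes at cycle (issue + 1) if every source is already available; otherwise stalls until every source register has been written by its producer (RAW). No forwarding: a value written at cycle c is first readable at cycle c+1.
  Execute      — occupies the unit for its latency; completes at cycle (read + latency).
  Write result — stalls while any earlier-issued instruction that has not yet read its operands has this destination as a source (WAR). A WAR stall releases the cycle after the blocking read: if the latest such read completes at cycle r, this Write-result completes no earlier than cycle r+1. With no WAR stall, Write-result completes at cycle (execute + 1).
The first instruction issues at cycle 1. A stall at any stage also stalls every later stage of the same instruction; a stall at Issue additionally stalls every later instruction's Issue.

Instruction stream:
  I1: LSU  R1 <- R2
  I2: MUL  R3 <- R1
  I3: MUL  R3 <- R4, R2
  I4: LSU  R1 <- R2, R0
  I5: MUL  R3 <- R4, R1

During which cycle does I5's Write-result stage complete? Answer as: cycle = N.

cycle = 30

c1: I1→LSU
c2: I1 RO | I2→MUL
c3: I1 EX
c4: I1 WR R1
c5: I2 RO
c11: I2 EX
c12: I2 WR R3
c13: I3→MUL
c14: I3 RO | I4→LSU
c15: I4 RO
c16: I4 EX
c17: I4 WR R1
c20: I3 EX
c21: I3 WR R3
c22: I5→MUL
c23: I5 RO
c29: I5 EX
c30: I5 WR R3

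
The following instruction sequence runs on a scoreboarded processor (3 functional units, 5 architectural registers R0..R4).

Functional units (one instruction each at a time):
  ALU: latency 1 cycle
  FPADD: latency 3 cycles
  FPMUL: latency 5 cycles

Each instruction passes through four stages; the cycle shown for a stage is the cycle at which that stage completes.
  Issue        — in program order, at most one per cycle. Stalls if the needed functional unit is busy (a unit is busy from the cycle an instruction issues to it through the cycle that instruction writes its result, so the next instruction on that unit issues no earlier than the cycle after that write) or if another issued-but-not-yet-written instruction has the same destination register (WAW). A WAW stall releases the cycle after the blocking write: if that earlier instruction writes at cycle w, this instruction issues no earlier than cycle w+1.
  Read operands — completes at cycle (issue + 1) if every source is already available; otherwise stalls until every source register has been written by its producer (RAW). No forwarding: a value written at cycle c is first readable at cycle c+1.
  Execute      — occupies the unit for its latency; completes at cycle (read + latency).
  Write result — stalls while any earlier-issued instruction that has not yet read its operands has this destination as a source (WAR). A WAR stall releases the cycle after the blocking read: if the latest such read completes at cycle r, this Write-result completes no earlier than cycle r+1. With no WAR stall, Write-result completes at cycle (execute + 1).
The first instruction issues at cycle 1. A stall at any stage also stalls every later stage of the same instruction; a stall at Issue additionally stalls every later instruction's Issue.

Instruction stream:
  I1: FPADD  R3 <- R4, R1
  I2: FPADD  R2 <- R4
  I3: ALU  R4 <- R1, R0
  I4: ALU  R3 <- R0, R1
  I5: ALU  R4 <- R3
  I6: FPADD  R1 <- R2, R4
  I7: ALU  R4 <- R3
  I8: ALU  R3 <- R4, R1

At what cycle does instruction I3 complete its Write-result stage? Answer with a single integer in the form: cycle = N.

[1] I1 dispatched to FPADD
[2] I1 operands ready
[5] I1 complete
[6] R3←I1
[7] I2 dispatched to FPADD
[8] I2 operands ready; I3 dispatched to ALU
[9] I3 operands ready
[10] I3 complete
[11] I2 complete; R4←I3
[12] R2←I2; I4 dispatched to ALU
[13] I4 operands ready
[14] I4 complete
[15] R3←I4
[16] I5 dispatched to ALU
[17] I5 operands ready; I6 dispatched to FPADD
[18] I5 complete
[19] R4←I5
[20] I6 operands ready; I7 dispatched to ALU
[21] I7 operands ready
[22] I7 complete
[23] I6 complete; R4←I7
[24] R1←I6; I8 dispatched to ALU
[25] I8 operands ready
[26] I8 complete
[27] R3←I8

cycle = 11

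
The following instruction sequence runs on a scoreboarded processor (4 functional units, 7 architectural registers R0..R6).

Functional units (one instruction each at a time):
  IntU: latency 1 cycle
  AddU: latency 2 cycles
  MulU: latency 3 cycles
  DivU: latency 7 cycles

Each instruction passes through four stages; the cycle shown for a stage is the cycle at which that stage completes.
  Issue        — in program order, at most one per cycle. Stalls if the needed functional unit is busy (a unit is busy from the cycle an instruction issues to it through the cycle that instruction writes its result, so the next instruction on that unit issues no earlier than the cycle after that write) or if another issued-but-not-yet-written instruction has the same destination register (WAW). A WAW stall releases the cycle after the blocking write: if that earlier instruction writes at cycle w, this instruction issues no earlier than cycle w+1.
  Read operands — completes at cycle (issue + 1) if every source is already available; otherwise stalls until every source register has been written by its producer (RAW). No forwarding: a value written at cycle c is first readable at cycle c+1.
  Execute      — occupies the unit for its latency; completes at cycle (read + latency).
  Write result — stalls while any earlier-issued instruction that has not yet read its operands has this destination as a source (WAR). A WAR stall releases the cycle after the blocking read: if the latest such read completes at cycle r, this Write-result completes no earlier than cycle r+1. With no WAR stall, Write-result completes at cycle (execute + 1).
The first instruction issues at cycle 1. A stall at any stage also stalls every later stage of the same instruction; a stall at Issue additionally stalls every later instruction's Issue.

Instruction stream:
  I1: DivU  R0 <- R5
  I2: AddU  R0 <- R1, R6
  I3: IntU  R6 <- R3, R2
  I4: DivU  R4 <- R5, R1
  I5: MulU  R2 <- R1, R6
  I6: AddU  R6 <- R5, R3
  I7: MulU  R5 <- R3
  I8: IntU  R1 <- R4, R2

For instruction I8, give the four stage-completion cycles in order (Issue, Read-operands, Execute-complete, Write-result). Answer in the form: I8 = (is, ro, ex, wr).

I8 = (22, 23, 24, 25)

[1] I1 issues→DivU
[2] I1 reads
[9] I1 exec-done
[10] I1 writes R0
[11] I2 issues→AddU
[12] I2 reads | I3 issues→IntU
[13] I3 reads | I4 issues→DivU
[14] I2 exec-done | I3 exec-done | I4 reads | I5 issues→MulU
[15] I2 writes R0 | I3 writes R6
[16] I5 reads | I6 issues→AddU
[17] I6 reads
[19] I5 exec-done | I6 exec-done
[20] I5 writes R2 | I6 writes R6
[21] I4 exec-done | I7 issues→MulU
[22] I4 writes R4 | I7 reads | I8 issues→IntU
[23] I8 reads
[24] I8 exec-done
[25] I7 exec-done | I8 writes R1
[26] I7 writes R5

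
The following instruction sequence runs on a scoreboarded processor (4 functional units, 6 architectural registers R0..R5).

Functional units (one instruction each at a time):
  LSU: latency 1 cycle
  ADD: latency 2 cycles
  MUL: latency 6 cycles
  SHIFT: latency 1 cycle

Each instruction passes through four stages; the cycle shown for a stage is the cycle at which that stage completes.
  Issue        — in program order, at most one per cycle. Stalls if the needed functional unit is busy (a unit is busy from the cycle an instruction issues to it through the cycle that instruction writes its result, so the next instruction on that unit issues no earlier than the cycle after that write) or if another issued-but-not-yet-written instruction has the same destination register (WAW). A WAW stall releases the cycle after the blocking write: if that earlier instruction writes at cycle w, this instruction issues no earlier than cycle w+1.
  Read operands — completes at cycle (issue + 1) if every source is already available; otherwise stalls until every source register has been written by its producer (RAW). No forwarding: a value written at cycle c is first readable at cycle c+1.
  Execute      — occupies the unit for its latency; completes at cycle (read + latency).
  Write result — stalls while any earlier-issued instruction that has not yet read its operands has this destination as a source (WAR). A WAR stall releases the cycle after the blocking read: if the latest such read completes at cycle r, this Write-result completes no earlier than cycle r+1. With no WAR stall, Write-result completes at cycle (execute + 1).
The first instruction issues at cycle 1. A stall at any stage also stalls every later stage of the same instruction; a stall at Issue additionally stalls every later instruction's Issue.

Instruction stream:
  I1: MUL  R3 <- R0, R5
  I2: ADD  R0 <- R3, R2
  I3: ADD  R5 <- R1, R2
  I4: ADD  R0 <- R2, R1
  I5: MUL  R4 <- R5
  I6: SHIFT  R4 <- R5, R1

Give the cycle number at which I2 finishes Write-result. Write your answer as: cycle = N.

cycle = 13

c1: I1 issues→MUL
c2: I1 reads, I2 issues→ADD
c8: I1 exec-done
c9: I1 writes R3
c10: I2 reads
c12: I2 exec-done
c13: I2 writes R0
c14: I3 issues→ADD
c15: I3 reads
c17: I3 exec-done
c18: I3 writes R5
c19: I4 issues→ADD
c20: I4 reads, I5 issues→MUL
c21: I5 reads
c22: I4 exec-done
c23: I4 writes R0
c27: I5 exec-done
c28: I5 writes R4
c29: I6 issues→SHIFT
c30: I6 reads
c31: I6 exec-done
c32: I6 writes R4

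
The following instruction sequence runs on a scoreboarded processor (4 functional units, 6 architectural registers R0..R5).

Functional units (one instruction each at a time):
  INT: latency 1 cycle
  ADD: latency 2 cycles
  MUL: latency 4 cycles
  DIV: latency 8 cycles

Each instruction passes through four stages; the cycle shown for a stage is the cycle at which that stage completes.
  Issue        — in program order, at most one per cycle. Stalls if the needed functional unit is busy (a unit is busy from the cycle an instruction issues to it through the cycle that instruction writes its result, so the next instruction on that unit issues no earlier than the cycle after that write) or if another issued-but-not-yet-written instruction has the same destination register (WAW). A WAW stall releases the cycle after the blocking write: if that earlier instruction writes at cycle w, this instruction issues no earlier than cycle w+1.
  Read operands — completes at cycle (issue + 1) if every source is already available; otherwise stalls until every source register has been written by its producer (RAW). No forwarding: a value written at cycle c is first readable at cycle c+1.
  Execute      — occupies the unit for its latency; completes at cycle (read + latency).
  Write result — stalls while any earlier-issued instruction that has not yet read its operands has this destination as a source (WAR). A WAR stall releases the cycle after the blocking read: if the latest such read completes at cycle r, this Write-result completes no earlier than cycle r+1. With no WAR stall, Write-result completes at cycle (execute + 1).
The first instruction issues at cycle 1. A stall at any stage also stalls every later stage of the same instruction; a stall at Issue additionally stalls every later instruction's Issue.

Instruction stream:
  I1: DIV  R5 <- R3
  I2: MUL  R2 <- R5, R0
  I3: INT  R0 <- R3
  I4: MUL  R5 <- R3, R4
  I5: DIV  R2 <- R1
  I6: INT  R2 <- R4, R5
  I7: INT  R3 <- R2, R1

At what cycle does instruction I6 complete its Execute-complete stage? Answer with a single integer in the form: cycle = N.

cycle = 32

c1: issue I1 (DIV)
c2: I1 read-ops, issue I2 (MUL)
c3: issue I3 (INT)
c4: I3 read-ops
c5: I3 finished on INT
c10: I1 finished on DIV
c11: I1→R5
c12: I2 read-ops
c13: I3→R0
c16: I2 finished on MUL
c17: I2→R2
c18: issue I4 (MUL)
c19: I4 read-ops, issue I5 (DIV)
c20: I5 read-ops
c23: I4 finished on MUL
c24: I4→R5
c28: I5 finished on DIV
c29: I5→R2
c30: issue I6 (INT)
c31: I6 read-ops
c32: I6 finished on INT
c33: I6→R2
c34: issue I7 (INT)
c35: I7 read-ops
c36: I7 finished on INT
c37: I7→R3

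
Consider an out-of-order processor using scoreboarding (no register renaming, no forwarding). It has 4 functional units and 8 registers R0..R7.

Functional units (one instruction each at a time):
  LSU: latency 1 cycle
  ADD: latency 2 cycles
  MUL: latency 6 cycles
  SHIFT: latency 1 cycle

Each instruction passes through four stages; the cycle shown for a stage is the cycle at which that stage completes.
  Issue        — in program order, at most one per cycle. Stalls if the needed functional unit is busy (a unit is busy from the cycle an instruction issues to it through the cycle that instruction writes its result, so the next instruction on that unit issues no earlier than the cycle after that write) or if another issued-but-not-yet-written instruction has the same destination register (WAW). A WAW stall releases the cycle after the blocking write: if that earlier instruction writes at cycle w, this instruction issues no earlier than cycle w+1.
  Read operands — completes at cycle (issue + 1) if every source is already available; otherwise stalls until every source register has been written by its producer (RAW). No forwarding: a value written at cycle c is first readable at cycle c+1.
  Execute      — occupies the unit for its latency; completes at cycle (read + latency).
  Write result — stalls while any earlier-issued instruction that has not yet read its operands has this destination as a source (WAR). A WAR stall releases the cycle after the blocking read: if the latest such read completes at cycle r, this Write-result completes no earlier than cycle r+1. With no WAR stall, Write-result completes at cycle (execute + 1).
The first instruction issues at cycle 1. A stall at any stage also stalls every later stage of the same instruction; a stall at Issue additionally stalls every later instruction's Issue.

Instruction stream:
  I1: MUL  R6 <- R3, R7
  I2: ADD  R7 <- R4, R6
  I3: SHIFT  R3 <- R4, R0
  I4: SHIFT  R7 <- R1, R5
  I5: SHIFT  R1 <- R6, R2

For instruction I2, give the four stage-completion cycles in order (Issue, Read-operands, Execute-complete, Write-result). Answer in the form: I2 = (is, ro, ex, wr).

I2 = (2, 10, 12, 13)

t=1  I1 issues→MUL
t=2  I1 reads; I2 issues→ADD
t=3  I3 issues→SHIFT
t=4  I3 reads
t=5  I3 exec-done
t=6  I3 writes R3
t=8  I1 exec-done
t=9  I1 writes R6
t=10  I2 reads
t=12  I2 exec-done
t=13  I2 writes R7
t=14  I4 issues→SHIFT
t=15  I4 reads
t=16  I4 exec-done
t=17  I4 writes R7
t=18  I5 issues→SHIFT
t=19  I5 reads
t=20  I5 exec-done
t=21  I5 writes R1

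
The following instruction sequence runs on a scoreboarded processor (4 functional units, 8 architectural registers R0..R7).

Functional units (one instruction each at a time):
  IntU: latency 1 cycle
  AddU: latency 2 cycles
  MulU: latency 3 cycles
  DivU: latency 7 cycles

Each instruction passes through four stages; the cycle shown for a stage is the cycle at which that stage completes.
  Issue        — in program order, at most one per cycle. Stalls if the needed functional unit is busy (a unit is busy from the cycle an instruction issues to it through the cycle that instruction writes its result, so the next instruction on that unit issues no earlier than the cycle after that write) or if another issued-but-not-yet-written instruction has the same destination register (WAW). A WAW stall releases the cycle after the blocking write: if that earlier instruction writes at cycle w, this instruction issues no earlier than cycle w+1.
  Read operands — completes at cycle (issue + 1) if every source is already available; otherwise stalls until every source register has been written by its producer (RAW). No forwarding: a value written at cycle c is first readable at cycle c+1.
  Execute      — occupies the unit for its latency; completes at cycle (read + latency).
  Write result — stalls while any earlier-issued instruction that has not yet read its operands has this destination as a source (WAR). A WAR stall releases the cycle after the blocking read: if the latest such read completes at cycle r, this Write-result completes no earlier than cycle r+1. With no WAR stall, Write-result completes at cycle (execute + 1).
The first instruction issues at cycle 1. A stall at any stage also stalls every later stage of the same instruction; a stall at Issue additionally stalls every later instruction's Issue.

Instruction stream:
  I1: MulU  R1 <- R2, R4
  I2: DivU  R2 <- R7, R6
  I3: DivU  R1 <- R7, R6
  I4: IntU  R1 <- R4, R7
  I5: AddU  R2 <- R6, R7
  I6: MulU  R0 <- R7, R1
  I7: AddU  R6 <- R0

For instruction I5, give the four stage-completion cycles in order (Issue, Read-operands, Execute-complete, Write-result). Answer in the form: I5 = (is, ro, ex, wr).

I5 = (23, 24, 26, 27)

t=1  issue I1 (MulU)
t=2  I1 read-ops · issue I2 (DivU)
t=3  I2 read-ops
t=5  I1 finished on MulU
t=6  I1→R1
t=10  I2 finished on DivU
t=11  I2→R2
t=12  issue I3 (DivU)
t=13  I3 read-ops
t=20  I3 finished on DivU
t=21  I3→R1
t=22  issue I4 (IntU)
t=23  I4 read-ops · issue I5 (AddU)
t=24  I4 finished on IntU · I5 read-ops · issue I6 (MulU)
t=25  I4→R1
t=26  I5 finished on AddU · I6 read-ops
t=27  I5→R2
t=28  issue I7 (AddU)
t=29  I6 finished on MulU
t=30  I6→R0
t=31  I7 read-ops
t=33  I7 finished on AddU
t=34  I7→R6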